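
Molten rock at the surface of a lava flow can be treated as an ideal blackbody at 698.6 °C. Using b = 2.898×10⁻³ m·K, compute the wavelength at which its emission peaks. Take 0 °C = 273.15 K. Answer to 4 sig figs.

T = 698.6 °C + 273.15 = 971.75 K.
Wien's displacement law: λ_max = b/T = (2.898×10⁻³ m·K)/(971.75 K) = 2.9822×10⁻⁶ m.
That is 2982 nm, in the infrared range.

λ_max ≈ 2982 nm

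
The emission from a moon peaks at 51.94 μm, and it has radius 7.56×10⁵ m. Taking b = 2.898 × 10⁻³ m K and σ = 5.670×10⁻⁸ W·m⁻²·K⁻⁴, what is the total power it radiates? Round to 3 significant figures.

Wien's law: T = b/λ_max = 2.898×10⁻³/5.194×10⁻⁵ = 55.7951 K.
Surface area A = 4πR² = 4π(7.56×10⁵ m)² = 7.18213×10¹² m².
Then P = σAT⁴ = 5.670×10⁻⁸×7.18213×10¹²×(55.7951)⁴ = 3.95×10¹² W.

P ≈ 3.95×10¹² W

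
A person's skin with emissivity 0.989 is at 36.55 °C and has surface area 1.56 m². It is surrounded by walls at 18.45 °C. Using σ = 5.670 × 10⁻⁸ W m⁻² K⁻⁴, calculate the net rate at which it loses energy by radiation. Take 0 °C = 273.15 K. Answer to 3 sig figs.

Net loss ≈ 172 W

T = 36.55 °C + 273.15 = 309.70 K.
Surroundings: T = 18.45 °C + 273.15 = 291.60 K.
Area A = 1.56 m².
Net radiated power P_net = εσA(T⁴ − T₀⁴) = 0.989×5.670×10⁻⁸×1.56×(309.70⁴ − 291.60⁴).
T⁴ − T₀⁴ = 9.19951×10⁹ − 7.23020×10⁹ = 1.96931×10⁹ K⁴, so P_net = 172 W.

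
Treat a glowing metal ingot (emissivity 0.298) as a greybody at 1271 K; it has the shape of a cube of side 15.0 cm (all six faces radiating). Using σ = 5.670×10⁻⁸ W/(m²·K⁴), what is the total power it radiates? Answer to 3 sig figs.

P ≈ 5.95×10³ W

Area A = 6s² = 6×(0.150 m)² = 0.135 m².
P = εσAT⁴ = 0.298 × 5.670×10⁻⁸ × 0.135 × (1271)⁴ = 5.95×10³ W.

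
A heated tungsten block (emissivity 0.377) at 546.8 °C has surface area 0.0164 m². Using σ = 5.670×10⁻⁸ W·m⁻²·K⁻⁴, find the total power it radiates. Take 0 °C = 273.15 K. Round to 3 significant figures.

P ≈ 158 W

T = 546.8 °C + 273.15 = 819.95 K.
Area A = 0.0164 m².
P = εσAT⁴ = 0.377 × 5.670×10⁻⁸ × 0.0164 × (819.95)⁴ = 158 W.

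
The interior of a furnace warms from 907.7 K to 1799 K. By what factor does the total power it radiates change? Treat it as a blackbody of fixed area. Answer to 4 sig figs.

P ∝ T⁴, so P₂/P₁ = (T₂/T₁)⁴ = (1799/907.7)⁴ = (1.98193)⁴ = 15.43.

P₂/P₁ ≈ 15.43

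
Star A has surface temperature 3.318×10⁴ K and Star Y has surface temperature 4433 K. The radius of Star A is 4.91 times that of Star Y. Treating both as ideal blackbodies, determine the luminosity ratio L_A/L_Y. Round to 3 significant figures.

L ∝ R²T⁴, so L_A/L_Y = (R_A/R_Y)²(T_A/T_Y)⁴ = (4.91)² × (3.318×10⁴/4433)⁴ = 24.1081 × 3138.45 = 7.57×10⁴.

L_A/L_Y ≈ 7.57×10⁴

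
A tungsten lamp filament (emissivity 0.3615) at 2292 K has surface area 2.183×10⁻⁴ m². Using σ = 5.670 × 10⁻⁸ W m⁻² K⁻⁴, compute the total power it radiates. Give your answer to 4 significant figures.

P ≈ 123.5 W

Area A = 2.183×10⁻⁴ m².
P = εσAT⁴ = 0.3615 × 5.670×10⁻⁸ × 2.183×10⁻⁴ × (2292)⁴ = 123.5 W.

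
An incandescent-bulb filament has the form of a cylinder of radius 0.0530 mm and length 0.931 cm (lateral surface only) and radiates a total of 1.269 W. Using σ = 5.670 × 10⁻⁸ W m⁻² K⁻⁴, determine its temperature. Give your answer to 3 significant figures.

T ≈ 1.64×10³ K

Lateral area A = 2πrL = 2π×5.30×10⁻⁵×9.31×10⁻³ = 3.10031×10⁻⁶ m².
P = σAT⁴ ⇒ T = (P/(σA))^(1/4) = (1.269/(5.670×10⁻⁸×3.10031×10⁻⁶))^(1/4) = 1.64×10³ K.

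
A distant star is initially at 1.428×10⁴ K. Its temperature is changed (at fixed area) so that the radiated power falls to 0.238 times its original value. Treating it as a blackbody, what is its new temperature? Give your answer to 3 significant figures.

P ∝ T⁴, so T₂/T₁ = (P₂/P₁)^(1/4) = (0.238)^(1/4) = 0.698464.
T₂ = 1.428×10⁴ × 0.698464 = 9.97×10³ K.

T₂ ≈ 9.97×10³ K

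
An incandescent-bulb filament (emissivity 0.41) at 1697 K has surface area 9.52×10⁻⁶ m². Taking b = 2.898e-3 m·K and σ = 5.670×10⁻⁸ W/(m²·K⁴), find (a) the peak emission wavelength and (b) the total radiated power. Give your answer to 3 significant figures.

(a) λ_max = b/T = 2.898×10⁻³/1697 = 1.708×10⁻⁶ m = 1.71 μm.
Area A = 9.52×10⁻⁶ m².
(b) P = εσAT⁴ = 0.41×5.670×10⁻⁸×9.52×10⁻⁶×(1697)⁴ = 1.84 W.

λ_max ≈ 1.71 μm; P ≈ 1.84 W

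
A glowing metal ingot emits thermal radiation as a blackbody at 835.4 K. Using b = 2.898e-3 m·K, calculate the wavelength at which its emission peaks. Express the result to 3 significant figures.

λ_max ≈ 3.47 μm

Wien's displacement law: λ_max = b/T = (2.898×10⁻³ m·K)/(835.4 K) = 3.469×10⁻⁶ m.
That is 3.47 μm, in the infrared range.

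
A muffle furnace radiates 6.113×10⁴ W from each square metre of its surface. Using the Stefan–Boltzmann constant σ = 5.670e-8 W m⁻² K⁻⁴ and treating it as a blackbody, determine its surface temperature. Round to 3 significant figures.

I = σT⁴, so T = (I/σ)^(1/4) = (6.113×10⁴/(5.670×10⁻⁸))^(1/4) = 1.02×10³ K.

T ≈ 1.02×10³ K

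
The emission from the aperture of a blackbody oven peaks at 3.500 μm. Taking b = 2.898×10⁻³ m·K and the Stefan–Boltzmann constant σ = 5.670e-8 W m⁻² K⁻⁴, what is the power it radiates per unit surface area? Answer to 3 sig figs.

Wien's law: T = b/λ_max = 2.898×10⁻³/3.500×10⁻⁶ = 828.000 K.
Then I = σT⁴ = 5.670×10⁻⁸×(828.000)⁴ = 2.67×10⁴ W/m².

I ≈ 2.67×10⁴ W/m²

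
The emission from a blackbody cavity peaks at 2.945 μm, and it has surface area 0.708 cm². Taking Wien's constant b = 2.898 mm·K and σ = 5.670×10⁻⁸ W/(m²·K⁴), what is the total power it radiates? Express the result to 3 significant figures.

P ≈ 3.76 W

Wien's law: T = b/λ_max = 2.898×10⁻³/2.945×10⁻⁶ = 984.041 K.
Area A = 0.708 cm² = 7.08×10⁻⁵ m².
Then P = σAT⁴ = 5.670×10⁻⁸×7.08×10⁻⁵×(984.041)⁴ = 3.76 W.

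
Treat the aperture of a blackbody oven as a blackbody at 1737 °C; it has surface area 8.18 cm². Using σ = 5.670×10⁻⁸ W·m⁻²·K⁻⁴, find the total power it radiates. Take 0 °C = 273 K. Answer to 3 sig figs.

P ≈ 757 W

T = 1737 °C + 273 = 2010 K.
Area A = 8.18 cm² = 8.18×10⁻⁴ m².
P = σAT⁴ = 5.670×10⁻⁸ × 8.18×10⁻⁴ × (2010)⁴ = 757 W.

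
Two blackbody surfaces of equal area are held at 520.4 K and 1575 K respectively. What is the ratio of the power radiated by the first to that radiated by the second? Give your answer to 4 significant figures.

With equal areas, P₁/P₂ = (T₁/T₂)⁴ = (520.4/1575)⁴ = 0.01192.

P₁/P₂ ≈ 0.01192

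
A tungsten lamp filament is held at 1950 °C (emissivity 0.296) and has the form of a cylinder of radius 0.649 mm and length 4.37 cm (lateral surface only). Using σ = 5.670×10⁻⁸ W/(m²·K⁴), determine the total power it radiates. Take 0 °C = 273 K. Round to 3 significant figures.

T = 1950 °C + 273 = 2223 K.
Lateral area A = 2πrL = 2π×6.49×10⁻⁴×0.0437 = 1.78199×10⁻⁴ m².
P = εσAT⁴ = 0.296 × 5.670×10⁻⁸ × 1.78199×10⁻⁴ × (2223)⁴ = 73.0 W.

P ≈ 73.0 W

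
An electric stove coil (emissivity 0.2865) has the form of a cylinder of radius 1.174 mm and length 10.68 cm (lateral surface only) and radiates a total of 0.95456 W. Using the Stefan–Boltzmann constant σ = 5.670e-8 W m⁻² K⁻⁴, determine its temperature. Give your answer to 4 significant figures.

T ≈ 522.6 K

Lateral area A = 2πrL = 2π×1.174×10⁻³×0.1068 = 7.87806×10⁻⁴ m².
P = εσAT⁴ ⇒ T = (P/(εσA))^(1/4) = (0.95456/(0.2865×5.670×10⁻⁸×7.87806×10⁻⁴))^(1/4) = 522.6 K.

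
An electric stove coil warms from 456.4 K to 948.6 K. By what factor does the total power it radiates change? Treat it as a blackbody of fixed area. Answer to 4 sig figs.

P ∝ T⁴, so P₂/P₁ = (T₂/T₁)⁴ = (948.6/456.4)⁴ = (2.07844)⁴ = 18.66.

P₂/P₁ ≈ 18.66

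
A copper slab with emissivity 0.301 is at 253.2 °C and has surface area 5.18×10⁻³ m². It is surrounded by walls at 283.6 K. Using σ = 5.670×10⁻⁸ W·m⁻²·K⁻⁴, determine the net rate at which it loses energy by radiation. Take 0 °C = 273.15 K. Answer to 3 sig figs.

Net loss ≈ 6.21 W

T = 253.2 °C + 273.15 = 526.35 K.
Area A = 5.18×10⁻³ m².
Net radiated power P_net = εσA(T⁴ − T₀⁴) = 0.301×5.670×10⁻⁸×5.18×10⁻³×(526.35⁴ − 283.6⁴).
T⁴ − T₀⁴ = 7.67536×10¹⁰ − 6.46882×10⁹ = 7.02848×10¹⁰ K⁴, so P_net = 6.21 W.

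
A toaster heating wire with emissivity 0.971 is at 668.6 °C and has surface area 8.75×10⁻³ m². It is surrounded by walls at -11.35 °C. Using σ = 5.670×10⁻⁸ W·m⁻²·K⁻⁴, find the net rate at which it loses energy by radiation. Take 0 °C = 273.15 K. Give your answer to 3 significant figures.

T = 668.6 °C + 273.15 = 941.75 K.
Surroundings: T = -11.35 °C + 273.15 = 261.80 K.
Area A = 8.75×10⁻³ m².
Net radiated power P_net = εσA(T⁴ − T₀⁴) = 0.971×5.670×10⁻⁸×8.75×10⁻³×(941.75⁴ − 261.80⁴).
T⁴ − T₀⁴ = 7.86579×10¹¹ − 4.69763×10⁹ = 7.81881×10¹¹ K⁴, so P_net = 377 W.

Net loss ≈ 377 W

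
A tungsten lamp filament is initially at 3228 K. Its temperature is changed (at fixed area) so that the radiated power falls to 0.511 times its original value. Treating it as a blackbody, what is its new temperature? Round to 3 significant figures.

T₂ ≈ 2.73×10³ K

P ∝ T⁴, so T₂/T₁ = (P₂/P₁)^(1/4) = (0.511)^(1/4) = 0.845484.
T₂ = 3228 × 0.845484 = 2.73×10³ K.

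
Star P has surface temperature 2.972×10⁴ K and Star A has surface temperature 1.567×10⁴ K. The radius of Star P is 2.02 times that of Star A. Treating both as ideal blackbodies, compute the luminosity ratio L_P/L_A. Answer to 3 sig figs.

L_P/L_A ≈ 52.8

L ∝ R²T⁴, so L_P/L_A = (R_P/R_A)²(T_P/T_A)⁴ = (2.02)² × (2.972×10⁴/1.567×10⁴)⁴ = 4.0804 × 12.9396 = 52.8.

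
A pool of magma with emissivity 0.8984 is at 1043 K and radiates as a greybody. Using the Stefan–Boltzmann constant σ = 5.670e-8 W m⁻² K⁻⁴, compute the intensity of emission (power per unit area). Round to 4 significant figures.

I ≈ 6.028×10⁴ W/m²

Stefan–Boltzmann: I = εσT⁴ = 0.8984 × 5.670×10⁻⁸ × (1043)⁴ = 6.028×10⁴ W/m².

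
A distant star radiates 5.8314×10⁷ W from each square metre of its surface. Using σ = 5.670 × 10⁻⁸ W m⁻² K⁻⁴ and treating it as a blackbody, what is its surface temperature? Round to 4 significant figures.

T ≈ 5663 K

I = σT⁴, so T = (I/σ)^(1/4) = (5.8314×10⁷/(5.670×10⁻⁸))^(1/4) = 5663 K.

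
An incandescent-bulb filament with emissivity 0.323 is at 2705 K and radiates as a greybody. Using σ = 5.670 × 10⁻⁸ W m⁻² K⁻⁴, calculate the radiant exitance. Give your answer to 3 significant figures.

Stefan–Boltzmann: I = εσT⁴ = 0.323 × 5.670×10⁻⁸ × (2705)⁴ = 9.81×10⁵ W/m².

I ≈ 9.81×10⁵ W/m²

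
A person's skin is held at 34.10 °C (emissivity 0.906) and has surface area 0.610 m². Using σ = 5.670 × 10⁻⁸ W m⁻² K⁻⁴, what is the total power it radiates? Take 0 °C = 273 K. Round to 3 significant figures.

T = 34.10 °C + 273 = 307.10 K.
Area A = 0.610 m².
P = εσAT⁴ = 0.906 × 5.670×10⁻⁸ × 0.610 × (307.10)⁴ = 279 W.

P ≈ 279 W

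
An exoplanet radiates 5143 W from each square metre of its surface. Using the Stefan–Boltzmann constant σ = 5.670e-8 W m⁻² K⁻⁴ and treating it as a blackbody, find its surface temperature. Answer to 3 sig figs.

I = σT⁴, so T = (I/σ)^(1/4) = (5143/(5.670×10⁻⁸))^(1/4) = 549 K.

T ≈ 549 K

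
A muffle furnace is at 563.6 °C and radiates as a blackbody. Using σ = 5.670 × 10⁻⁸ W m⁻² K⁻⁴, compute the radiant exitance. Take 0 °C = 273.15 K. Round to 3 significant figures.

I ≈ 2.78×10⁴ W/m²

T = 563.6 °C + 273.15 = 836.75 K.
Stefan–Boltzmann: I = σT⁴ = 5.670×10⁻⁸ × (836.75)⁴ = 2.78×10⁴ W/m².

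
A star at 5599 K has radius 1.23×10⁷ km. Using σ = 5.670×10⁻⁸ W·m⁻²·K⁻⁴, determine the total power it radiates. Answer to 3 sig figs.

P ≈ 1.06×10²⁹ W

Surface area A = 4πR² = 4π(1.23×10¹⁰ m)² = 1.90117×10²¹ m².
P = σAT⁴ = 5.670×10⁻⁸ × 1.90117×10²¹ × (5599)⁴ = 1.06×10²⁹ W.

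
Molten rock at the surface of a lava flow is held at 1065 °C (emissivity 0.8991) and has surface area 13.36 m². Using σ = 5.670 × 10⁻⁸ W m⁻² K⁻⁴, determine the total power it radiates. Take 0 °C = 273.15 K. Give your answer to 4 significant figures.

T = 1065 °C + 273.15 = 1338.15 K.
Area A = 13.36 m².
P = εσAT⁴ = 0.8991 × 5.670×10⁻⁸ × 13.36 × (1338.15)⁴ = 2.184×10⁶ W.

P ≈ 2.184×10⁶ W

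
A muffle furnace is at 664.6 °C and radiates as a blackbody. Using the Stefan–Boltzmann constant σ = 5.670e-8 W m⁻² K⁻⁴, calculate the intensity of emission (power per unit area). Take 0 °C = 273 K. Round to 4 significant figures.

I ≈ 4.382×10⁴ W/m²

T = 664.6 °C + 273 = 937.6 K.
Stefan–Boltzmann: I = σT⁴ = 5.670×10⁻⁸ × (937.6)⁴ = 4.382×10⁴ W/m².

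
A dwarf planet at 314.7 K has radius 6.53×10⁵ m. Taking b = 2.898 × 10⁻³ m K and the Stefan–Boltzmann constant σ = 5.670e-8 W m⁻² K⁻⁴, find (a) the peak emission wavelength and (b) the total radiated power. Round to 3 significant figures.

λ_max ≈ 9.21 μm; P ≈ 2.98×10¹⁵ W

(a) λ_max = b/T = 2.898×10⁻³/314.7 = 9.209×10⁻⁶ m = 9.21 μm.
Surface area A = 4πR² = 4π(6.53×10⁵ m)² = 5.35841×10¹² m².
(b) P = σAT⁴ = 5.670×10⁻⁸×5.35841×10¹²×(314.7)⁴ = 2.98×10¹⁵ W.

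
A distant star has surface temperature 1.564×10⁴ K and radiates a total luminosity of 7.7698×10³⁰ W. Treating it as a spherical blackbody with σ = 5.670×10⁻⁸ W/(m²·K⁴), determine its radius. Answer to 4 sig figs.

R ≈ 1.350×10¹⁰ m

L = 4πR²σT⁴ ⇒ R = √(L/(4πσT⁴)).
σT⁴ = 3.39258×10⁹ W/m², so R = √(7.7698×10³⁰/(4π×3.39258×10⁹)) = 1.350×10¹⁰ m.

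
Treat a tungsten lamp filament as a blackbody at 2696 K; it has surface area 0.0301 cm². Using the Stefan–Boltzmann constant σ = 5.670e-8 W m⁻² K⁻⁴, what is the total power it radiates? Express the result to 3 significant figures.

Area A = 0.0301 cm² = 3.01×10⁻⁶ m².
P = σAT⁴ = 5.670×10⁻⁸ × 3.01×10⁻⁶ × (2696)⁴ = 9.02 W.

P ≈ 9.02 W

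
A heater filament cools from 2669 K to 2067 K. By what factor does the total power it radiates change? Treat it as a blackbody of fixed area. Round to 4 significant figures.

P₂/P₁ ≈ 0.3597

P ∝ T⁴, so P₂/P₁ = (T₂/T₁)⁴ = (2067/2669)⁴ = (0.774447)⁴ = 0.3597.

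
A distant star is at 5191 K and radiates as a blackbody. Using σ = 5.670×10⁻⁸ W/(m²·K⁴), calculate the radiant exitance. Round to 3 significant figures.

I ≈ 4.12×10⁷ W/m²

Stefan–Boltzmann: I = σT⁴ = 5.670×10⁻⁸ × (5191)⁴ = 4.12×10⁷ W/m².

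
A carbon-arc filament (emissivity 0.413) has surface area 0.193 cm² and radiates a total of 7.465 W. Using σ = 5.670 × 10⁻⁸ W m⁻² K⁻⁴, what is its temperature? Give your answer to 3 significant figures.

T ≈ 2.02×10³ K

Area A = 0.193 cm² = 1.93×10⁻⁵ m².
P = εσAT⁴ ⇒ T = (P/(εσA))^(1/4) = (7.465/(0.413×5.670×10⁻⁸×1.93×10⁻⁵))^(1/4) = 2.02×10³ K.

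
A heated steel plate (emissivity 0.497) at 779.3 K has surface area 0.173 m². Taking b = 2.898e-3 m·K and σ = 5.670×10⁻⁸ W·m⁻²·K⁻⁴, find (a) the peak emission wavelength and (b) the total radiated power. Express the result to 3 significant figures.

λ_max ≈ 3.72 μm; P ≈ 1.80×10³ W

(a) λ_max = b/T = 2.898×10⁻³/779.3 = 3.719×10⁻⁶ m = 3.72 μm.
Area A = 0.173 m².
(b) P = εσAT⁴ = 0.497×5.670×10⁻⁸×0.173×(779.3)⁴ = 1.80×10³ W.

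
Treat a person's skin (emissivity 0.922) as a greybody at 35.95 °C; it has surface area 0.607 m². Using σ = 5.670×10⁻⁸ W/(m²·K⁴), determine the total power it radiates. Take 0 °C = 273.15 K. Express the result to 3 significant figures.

P ≈ 290 W

T = 35.95 °C + 273.15 = 309.10 K.
Area A = 0.607 m².
P = εσAT⁴ = 0.922 × 5.670×10⁻⁸ × 0.607 × (309.10)⁴ = 290 W.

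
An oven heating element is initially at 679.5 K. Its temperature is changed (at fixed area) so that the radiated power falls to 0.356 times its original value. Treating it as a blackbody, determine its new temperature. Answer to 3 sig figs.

T₂ ≈ 525 K

P ∝ T⁴, so T₂/T₁ = (P₂/P₁)^(1/4) = (0.356)^(1/4) = 0.772436.
T₂ = 679.5 × 0.772436 = 525 K.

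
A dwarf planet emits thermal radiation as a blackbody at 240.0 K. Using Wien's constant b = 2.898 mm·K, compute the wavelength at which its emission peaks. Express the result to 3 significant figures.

Wien's displacement law: λ_max = b/T = (2.898×10⁻³ m·K)/(240.0 K) = 1.208×10⁻⁵ m.
That is 12.1 μm, in the infrared range.

λ_max ≈ 12.1 μm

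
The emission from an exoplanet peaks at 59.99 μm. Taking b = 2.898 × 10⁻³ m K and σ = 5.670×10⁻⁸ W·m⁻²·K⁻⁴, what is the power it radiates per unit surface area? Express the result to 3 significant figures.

Wien's law: T = b/λ_max = 2.898×10⁻³/5.999×10⁻⁵ = 48.3081 K.
Then I = σT⁴ = 5.670×10⁻⁸×(48.3081)⁴ = 0.309 W/m².

I ≈ 0.309 W/m²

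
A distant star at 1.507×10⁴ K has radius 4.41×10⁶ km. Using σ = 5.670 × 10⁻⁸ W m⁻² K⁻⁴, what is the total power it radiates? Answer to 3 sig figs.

P ≈ 7.15×10²⁹ W

Surface area A = 4πR² = 4π(4.41×10⁹ m)² = 2.44392×10²⁰ m².
P = σAT⁴ = 5.670×10⁻⁸ × 2.44392×10²⁰ × (1.507×10⁴)⁴ = 7.15×10²⁹ W.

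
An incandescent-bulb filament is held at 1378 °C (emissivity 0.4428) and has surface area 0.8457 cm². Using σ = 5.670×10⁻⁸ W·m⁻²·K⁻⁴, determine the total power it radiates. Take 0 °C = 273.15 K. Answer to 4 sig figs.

P ≈ 15.78 W

T = 1378 °C + 273.15 = 1651.15 K.
Area A = 0.8457 cm² = 8.457×10⁻⁵ m².
P = εσAT⁴ = 0.4428 × 5.670×10⁻⁸ × 8.457×10⁻⁵ × (1651.15)⁴ = 15.78 W.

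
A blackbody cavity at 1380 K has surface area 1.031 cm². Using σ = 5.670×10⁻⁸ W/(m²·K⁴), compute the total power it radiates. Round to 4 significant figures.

P ≈ 21.20 W

Area A = 1.031 cm² = 1.031×10⁻⁴ m².
P = σAT⁴ = 5.670×10⁻⁸ × 1.031×10⁻⁴ × (1380)⁴ = 21.20 W.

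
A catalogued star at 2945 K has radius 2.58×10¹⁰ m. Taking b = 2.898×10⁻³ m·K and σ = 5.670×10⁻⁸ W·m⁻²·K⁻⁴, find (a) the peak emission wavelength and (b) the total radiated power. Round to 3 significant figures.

(a) λ_max = b/T = 2.898×10⁻³/2945 = 9.840×10⁻⁷ m = 984 nm.
Surface area A = 4πR² = 4π(2.58×10¹⁰ m)² = 8.36468×10²¹ m².
(b) P = σAT⁴ = 5.670×10⁻⁸×8.36468×10²¹×(2945)⁴ = 3.57×10²⁸ W.

λ_max ≈ 984 nm; P ≈ 3.57×10²⁸ W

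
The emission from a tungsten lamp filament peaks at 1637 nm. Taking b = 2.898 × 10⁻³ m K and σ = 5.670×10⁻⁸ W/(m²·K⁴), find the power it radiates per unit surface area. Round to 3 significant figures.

Wien's law: T = b/λ_max = 2.898×10⁻³/1.637×10⁻⁶ = 1770.31 K.
Then I = σT⁴ = 5.670×10⁻⁸×(1770.31)⁴ = 5.57×10⁵ W/m².

I ≈ 5.57×10⁵ W/m²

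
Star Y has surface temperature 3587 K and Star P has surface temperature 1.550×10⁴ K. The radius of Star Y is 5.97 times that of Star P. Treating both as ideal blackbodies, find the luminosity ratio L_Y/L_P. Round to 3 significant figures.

L ∝ R²T⁴, so L_Y/L_P = (R_Y/R_P)²(T_Y/T_P)⁴ = (5.97)² × (3587/1.550×10⁴)⁴ = 35.6409 × 2.86813×10⁻³ = 0.102.

L_Y/L_P ≈ 0.102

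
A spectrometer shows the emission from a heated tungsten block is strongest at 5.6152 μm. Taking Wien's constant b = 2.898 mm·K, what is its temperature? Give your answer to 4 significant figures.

T ≈ 516.1 K

Wien's law gives T = b/λ_max = (2.898×10⁻³ m·K)/(5.6152×10⁻⁶ m) = 516.1 K.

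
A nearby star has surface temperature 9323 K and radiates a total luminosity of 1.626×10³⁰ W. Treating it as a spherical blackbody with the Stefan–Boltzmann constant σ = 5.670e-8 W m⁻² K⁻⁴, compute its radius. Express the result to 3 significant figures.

R ≈ 1.74×10¹⁰ m

L = 4πR²σT⁴ ⇒ R = √(L/(4πσT⁴)).
σT⁴ = 4.28357×10⁸ W/m², so R = √(1.626×10³⁰/(4π×4.28357×10⁸)) = 1.74×10¹⁰ m.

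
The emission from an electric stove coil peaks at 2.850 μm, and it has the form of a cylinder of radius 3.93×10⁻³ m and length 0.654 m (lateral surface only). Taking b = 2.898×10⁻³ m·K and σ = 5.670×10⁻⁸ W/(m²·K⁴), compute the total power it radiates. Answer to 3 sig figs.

Wien's law: T = b/λ_max = 2.898×10⁻³/2.850×10⁻⁶ = 1016.84 K.
Lateral area A = 2πrL = 2π×3.93×10⁻³×0.654 = 0.0161492 m².
Then P = σAT⁴ = 5.670×10⁻⁸×0.0161492×(1016.84)⁴ = 979 W.

P ≈ 979 W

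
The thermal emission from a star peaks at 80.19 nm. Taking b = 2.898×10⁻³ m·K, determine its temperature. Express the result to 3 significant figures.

T ≈ 3.61×10⁴ K

Wien's law gives T = b/λ_max = (2.898×10⁻³ m·K)/(8.019×10⁻⁸ m) = 3.61×10⁴ K.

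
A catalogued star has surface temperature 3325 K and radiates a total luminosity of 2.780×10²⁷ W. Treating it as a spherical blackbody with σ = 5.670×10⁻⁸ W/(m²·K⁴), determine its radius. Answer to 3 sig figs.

R ≈ 5.65×10⁹ m

L = 4πR²σT⁴ ⇒ R = √(L/(4πσT⁴)).
σT⁴ = 6.93026×10⁶ W/m², so R = √(2.780×10²⁷/(4π×6.93026×10⁶)) = 5.65×10⁹ m.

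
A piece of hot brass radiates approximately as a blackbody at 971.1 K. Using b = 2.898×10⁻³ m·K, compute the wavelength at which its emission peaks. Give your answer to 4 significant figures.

Wien's displacement law: λ_max = b/T = (2.898×10⁻³ m·K)/(971.1 K) = 2.9842×10⁻⁶ m.
That is 2984 nm, in the infrared range.

λ_max ≈ 2984 nm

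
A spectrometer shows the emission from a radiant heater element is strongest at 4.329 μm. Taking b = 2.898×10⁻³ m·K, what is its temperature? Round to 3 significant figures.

Wien's law gives T = b/λ_max = (2.898×10⁻³ m·K)/(4.329×10⁻⁶ m) = 669 K.

T ≈ 669 K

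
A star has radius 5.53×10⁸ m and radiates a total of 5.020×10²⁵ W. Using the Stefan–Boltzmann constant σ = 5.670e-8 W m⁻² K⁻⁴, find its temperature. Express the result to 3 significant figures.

Surface area A = 4πR² = 4π(5.53×10⁸ m)² = 3.84291×10¹⁸ m².
P = σAT⁴ ⇒ T = (P/(σA))^(1/4) = (5.020×10²⁵/(5.670×10⁻⁸×3.84291×10¹⁸))^(1/4) = 3.90×10³ K.

T ≈ 3.90×10³ K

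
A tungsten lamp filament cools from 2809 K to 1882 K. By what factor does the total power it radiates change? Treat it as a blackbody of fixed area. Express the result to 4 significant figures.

P ∝ T⁴, so P₂/P₁ = (T₂/T₁)⁴ = (1882/2809)⁴ = (0.669989)⁴ = 0.2015.

P₂/P₁ ≈ 0.2015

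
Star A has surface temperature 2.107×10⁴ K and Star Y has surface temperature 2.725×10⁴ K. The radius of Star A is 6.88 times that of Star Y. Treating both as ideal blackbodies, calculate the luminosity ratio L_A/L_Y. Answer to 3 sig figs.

L ∝ R²T⁴, so L_A/L_Y = (R_A/R_Y)²(T_A/T_Y)⁴ = (6.88)² × (2.107×10⁴/2.725×10⁴)⁴ = 47.3344 × 0.357431 = 16.9.

L_A/L_Y ≈ 16.9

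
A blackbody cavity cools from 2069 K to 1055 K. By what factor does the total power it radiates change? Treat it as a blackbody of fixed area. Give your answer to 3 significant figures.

P₂/P₁ ≈ 0.0676

P ∝ T⁴, so P₂/P₁ = (T₂/T₁)⁴ = (1055/2069)⁴ = (0.509908)⁴ = 0.0676.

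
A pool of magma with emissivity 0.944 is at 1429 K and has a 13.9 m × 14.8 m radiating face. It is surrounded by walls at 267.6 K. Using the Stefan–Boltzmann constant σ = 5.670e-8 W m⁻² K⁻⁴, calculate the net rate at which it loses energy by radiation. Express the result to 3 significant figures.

Area A = 13.9 × 14.8 = 205.72 m².
Net radiated power P_net = εσA(T⁴ − T₀⁴) = 0.944×5.670×10⁻⁸×205.72×(1429⁴ − 267.6⁴).
T⁴ − T₀⁴ = 4.16993×10¹² − 5.12796×10⁹ = 4.16480×10¹² K⁴, so P_net = 4.59×10⁷ W.

Net loss ≈ 4.59×10⁷ W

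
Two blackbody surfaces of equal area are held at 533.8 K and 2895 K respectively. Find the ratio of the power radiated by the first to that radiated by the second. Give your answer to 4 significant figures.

With equal areas, P₁/P₂ = (T₁/T₂)⁴ = (533.8/2895)⁴ = 1.156×10⁻³.

P₁/P₂ ≈ 1.156×10⁻³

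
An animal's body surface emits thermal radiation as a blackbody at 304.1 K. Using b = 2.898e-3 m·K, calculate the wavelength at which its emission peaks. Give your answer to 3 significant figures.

Wien's displacement law: λ_max = b/T = (2.898×10⁻³ m·K)/(304.1 K) = 9.530×10⁻⁶ m.
That is 9.53 μm, in the infrared range.

λ_max ≈ 9.53 μm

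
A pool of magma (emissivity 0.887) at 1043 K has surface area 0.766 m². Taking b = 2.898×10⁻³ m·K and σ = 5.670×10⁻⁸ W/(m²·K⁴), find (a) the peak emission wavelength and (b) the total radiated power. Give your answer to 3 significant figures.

(a) λ_max = b/T = 2.898×10⁻³/1043 = 2.779×10⁻⁶ m = 2.78×10³ nm.
Area A = 0.766 m².
(b) P = εσAT⁴ = 0.887×5.670×10⁻⁸×0.766×(1043)⁴ = 4.56×10⁴ W.

λ_max ≈ 2.78×10³ nm; P ≈ 4.56×10⁴ W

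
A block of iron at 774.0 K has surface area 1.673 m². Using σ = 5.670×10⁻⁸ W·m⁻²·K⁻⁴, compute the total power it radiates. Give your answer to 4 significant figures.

P ≈ 3.404×10⁴ W

Area A = 1.673 m².
P = σAT⁴ = 5.670×10⁻⁸ × 1.673 × (774.0)⁴ = 3.404×10⁴ W.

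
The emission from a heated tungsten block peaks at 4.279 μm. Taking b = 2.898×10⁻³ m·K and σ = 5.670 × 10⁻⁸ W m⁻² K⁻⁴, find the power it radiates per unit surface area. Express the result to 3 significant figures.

Wien's law: T = b/λ_max = 2.898×10⁻³/4.279×10⁻⁶ = 677.261 K.
Then I = σT⁴ = 5.670×10⁻⁸×(677.261)⁴ = 1.19×10⁴ W/m².

I ≈ 1.19×10⁴ W/m²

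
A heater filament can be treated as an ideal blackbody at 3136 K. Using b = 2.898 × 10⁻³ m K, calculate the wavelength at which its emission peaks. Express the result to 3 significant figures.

Wien's displacement law: λ_max = b/T = (2.898×10⁻³ m·K)/(3136 K) = 9.241×10⁻⁷ m.
That is 0.924 μm, in the infrared range.

λ_max ≈ 0.924 μm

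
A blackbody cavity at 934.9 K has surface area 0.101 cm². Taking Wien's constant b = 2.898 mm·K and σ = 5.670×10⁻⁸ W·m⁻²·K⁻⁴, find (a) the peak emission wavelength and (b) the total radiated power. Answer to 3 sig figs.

(a) λ_max = b/T = 2.898×10⁻³/934.9 = 3.100×10⁻⁶ m = 3.10 μm.
Area A = 0.101 cm² = 1.01×10⁻⁵ m².
(b) P = σAT⁴ = 5.670×10⁻⁸×1.01×10⁻⁵×(934.9)⁴ = 0.437 W.

λ_max ≈ 3.10 μm; P ≈ 0.437 W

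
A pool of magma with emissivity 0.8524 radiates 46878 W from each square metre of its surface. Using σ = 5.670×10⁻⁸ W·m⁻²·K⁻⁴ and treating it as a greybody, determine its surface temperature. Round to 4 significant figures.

T ≈ 992.4 K

I = εσT⁴, so T = (I/εσ)^(1/4) = (46878/(0.8524×5.670×10⁻⁸))^(1/4) = 992.4 K.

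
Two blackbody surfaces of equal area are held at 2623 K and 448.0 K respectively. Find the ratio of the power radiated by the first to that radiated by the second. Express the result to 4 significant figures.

P₁/P₂ ≈ 1175

With equal areas, P₁/P₂ = (T₁/T₂)⁴ = (2623/448.0)⁴ = 1175.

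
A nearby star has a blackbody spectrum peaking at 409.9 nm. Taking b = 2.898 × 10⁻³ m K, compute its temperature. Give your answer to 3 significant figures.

Wien's law gives T = b/λ_max = (2.898×10⁻³ m·K)/(4.099×10⁻⁷ m) = 7.07×10³ K.

T ≈ 7.07×10³ K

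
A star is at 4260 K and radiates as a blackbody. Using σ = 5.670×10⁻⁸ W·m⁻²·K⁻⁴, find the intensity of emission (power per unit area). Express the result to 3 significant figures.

I ≈ 1.87×10⁷ W/m²

Stefan–Boltzmann: I = σT⁴ = 5.670×10⁻⁸ × (4260)⁴ = 1.87×10⁷ W/m².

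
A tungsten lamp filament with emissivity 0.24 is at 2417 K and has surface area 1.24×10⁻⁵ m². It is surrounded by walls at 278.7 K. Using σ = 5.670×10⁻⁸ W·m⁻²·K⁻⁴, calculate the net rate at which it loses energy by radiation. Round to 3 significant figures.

Net loss ≈ 5.76 W

Area A = 1.24×10⁻⁵ m².
Net radiated power P_net = εσA(T⁴ − T₀⁴) = 0.24×5.670×10⁻⁸×1.24×10⁻⁵×(2417⁴ − 278.7⁴).
T⁴ − T₀⁴ = 3.41277×10¹³ − 6.03320×10⁹ = 3.41217×10¹³ K⁴, so P_net = 5.76 W.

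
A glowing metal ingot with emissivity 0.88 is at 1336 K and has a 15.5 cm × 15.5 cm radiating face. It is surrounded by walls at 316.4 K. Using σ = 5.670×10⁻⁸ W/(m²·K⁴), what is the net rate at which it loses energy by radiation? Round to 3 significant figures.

Area A = 0.155 × 0.155 = 0.024025 m².
Net radiated power P_net = εσA(T⁴ − T₀⁴) = 0.88×5.670×10⁻⁸×0.024025×(1336⁴ − 316.4⁴).
T⁴ − T₀⁴ = 3.18585×10¹² − 1.00218×10¹⁰ = 3.17583×10¹² K⁴, so P_net = 3.81×10³ W.

Net loss ≈ 3.81×10³ W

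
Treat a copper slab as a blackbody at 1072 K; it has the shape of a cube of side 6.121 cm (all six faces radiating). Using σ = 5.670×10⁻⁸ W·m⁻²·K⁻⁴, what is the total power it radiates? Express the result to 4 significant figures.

P ≈ 1683 W

Area A = 6s² = 6×(0.06121 m)² = 0.02248 m².
P = σAT⁴ = 5.670×10⁻⁸ × 0.02248 × (1072)⁴ = 1683 W.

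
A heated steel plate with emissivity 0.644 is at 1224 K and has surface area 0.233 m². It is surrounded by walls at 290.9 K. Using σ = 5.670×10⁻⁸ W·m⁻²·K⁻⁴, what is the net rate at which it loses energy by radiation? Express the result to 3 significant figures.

Net loss ≈ 1.90×10⁴ W

Area A = 0.233 m².
Net radiated power P_net = εσA(T⁴ − T₀⁴) = 0.644×5.670×10⁻⁸×0.233×(1224⁴ − 290.9⁴).
T⁴ − T₀⁴ = 2.24453×10¹² − 7.16102×10⁹ = 2.23737×10¹² K⁴, so P_net = 1.90×10⁴ W.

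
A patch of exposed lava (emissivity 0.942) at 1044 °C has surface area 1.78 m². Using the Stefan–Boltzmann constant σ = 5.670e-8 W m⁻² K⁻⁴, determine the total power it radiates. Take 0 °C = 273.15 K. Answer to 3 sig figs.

P ≈ 2.86×10⁵ W

T = 1044 °C + 273.15 = 1317.15 K.
Area A = 1.78 m².
P = εσAT⁴ = 0.942 × 5.670×10⁻⁸ × 1.78 × (1317.15)⁴ = 2.86×10⁵ W.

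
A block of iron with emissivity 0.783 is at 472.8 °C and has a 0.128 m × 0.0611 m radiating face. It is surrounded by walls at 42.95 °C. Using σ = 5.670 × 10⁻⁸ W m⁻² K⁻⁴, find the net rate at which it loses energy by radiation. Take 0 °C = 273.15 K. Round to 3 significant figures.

Net loss ≈ 104 W

T = 472.8 °C + 273.15 = 745.95 K.
Surroundings: T = 42.95 °C + 273.15 = 316.10 K.
Area A = 0.128 × 0.0611 = 7.8208×10⁻³ m².
Net radiated power P_net = εσA(T⁴ − T₀⁴) = 0.783×5.670×10⁻⁸×7.8208×10⁻³×(745.95⁴ − 316.10⁴).
T⁴ − T₀⁴ = 3.09627×10¹¹ − 9.98385×10⁹ = 2.99643×10¹¹ K⁴, so P_net = 104 W.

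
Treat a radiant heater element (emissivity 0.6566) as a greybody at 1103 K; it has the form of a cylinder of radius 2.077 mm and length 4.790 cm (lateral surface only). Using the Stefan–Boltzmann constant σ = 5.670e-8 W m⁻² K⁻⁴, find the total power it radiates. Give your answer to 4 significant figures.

P ≈ 34.45 W

Lateral area A = 2πrL = 2π×2.077×10⁻³×0.04790 = 6.25103×10⁻⁴ m².
P = εσAT⁴ = 0.6566 × 5.670×10⁻⁸ × 6.25103×10⁻⁴ × (1103)⁴ = 34.45 W.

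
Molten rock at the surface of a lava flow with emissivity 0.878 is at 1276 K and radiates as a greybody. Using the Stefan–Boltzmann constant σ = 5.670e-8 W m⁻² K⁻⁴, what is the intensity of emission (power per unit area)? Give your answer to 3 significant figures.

I ≈ 1.32×10⁵ W/m²

Stefan–Boltzmann: I = εσT⁴ = 0.878 × 5.670×10⁻⁸ × (1276)⁴ = 1.32×10⁵ W/m².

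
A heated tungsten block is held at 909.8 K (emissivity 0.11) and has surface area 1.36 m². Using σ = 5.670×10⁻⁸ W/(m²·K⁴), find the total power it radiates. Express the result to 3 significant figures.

Area A = 1.36 m².
P = εσAT⁴ = 0.11 × 5.670×10⁻⁸ × 1.36 × (909.8)⁴ = 5.81×10³ W.

P ≈ 5.81×10³ W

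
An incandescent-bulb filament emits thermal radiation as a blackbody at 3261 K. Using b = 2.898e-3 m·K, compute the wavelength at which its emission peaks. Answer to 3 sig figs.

λ_max ≈ 0.889 μm

Wien's displacement law: λ_max = b/T = (2.898×10⁻³ m·K)/(3261 K) = 8.887×10⁻⁷ m.
That is 0.889 μm, in the infrared range.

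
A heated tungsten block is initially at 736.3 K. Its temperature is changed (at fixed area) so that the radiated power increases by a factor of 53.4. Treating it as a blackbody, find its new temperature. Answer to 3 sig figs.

P ∝ T⁴, so T₂/T₁ = (P₂/P₁)^(1/4) = (53.4)^(1/4) = 2.70324.
T₂ = 736.3 × 2.70324 = 1.99×10³ K.

T₂ ≈ 1.99×10³ K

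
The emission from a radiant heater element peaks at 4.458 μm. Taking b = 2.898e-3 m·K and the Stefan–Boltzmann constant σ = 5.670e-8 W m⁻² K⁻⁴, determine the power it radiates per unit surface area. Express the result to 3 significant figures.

I ≈ 1.01×10⁴ W/m²

Wien's law: T = b/λ_max = 2.898×10⁻³/4.458×10⁻⁶ = 650.067 K.
Then I = σT⁴ = 5.670×10⁻⁸×(650.067)⁴ = 1.01×10⁴ W/m².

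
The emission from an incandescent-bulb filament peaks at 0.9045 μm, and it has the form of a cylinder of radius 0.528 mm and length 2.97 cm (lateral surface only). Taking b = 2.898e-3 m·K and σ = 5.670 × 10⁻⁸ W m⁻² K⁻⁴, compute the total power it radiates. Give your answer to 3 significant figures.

Wien's law: T = b/λ_max = 2.898×10⁻³/9.045×10⁻⁷ = 3203.98 K.
Lateral area A = 2πrL = 2π×5.28×10⁻⁴×0.0297 = 9.85304×10⁻⁵ m².
Then P = σAT⁴ = 5.670×10⁻⁸×9.85304×10⁻⁵×(3203.98)⁴ = 589 W.

P ≈ 589 W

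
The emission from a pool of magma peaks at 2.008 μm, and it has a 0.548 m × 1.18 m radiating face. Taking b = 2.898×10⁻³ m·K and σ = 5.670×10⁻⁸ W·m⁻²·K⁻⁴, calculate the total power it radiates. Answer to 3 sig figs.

P ≈ 1.59×10⁵ W

Wien's law: T = b/λ_max = 2.898×10⁻³/2.008×10⁻⁶ = 1443.23 K.
Area A = 0.548 × 1.18 = 0.64664 m².
Then P = σAT⁴ = 5.670×10⁻⁸×0.64664×(1443.23)⁴ = 1.59×10⁵ W.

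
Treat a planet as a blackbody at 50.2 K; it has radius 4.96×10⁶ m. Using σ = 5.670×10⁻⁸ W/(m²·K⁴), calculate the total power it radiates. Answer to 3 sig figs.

Surface area A = 4πR² = 4π(4.96×10⁶ m)² = 3.09153×10¹⁴ m².
P = σAT⁴ = 5.670×10⁻⁸ × 3.09153×10¹⁴ × (50.2)⁴ = 1.11×10¹⁴ W.

P ≈ 1.11×10¹⁴ W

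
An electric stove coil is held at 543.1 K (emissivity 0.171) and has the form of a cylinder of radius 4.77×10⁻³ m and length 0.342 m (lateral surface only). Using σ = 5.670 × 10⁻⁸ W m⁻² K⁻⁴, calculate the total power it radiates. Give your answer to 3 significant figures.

P ≈ 8.65 W

Lateral area A = 2πrL = 2π×4.77×10⁻³×0.342 = 0.0102500 m².
P = εσAT⁴ = 0.171 × 5.670×10⁻⁸ × 0.0102500 × (543.1)⁴ = 8.65 W.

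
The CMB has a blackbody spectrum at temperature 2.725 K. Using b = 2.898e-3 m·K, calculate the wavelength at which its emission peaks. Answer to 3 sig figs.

Wien's displacement law: λ_max = b/T = (2.898×10⁻³ m·K)/(2.725 K) = 1.063×10⁻³ m.
That is 1.06 mm, in the microwave range.

λ_max ≈ 1.06 mm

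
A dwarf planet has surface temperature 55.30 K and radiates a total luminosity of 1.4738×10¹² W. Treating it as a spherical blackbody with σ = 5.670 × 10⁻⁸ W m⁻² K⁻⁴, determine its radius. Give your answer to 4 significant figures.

L = 4πR²σT⁴ ⇒ R = √(L/(4πσT⁴)).
σT⁴ = 0.530254 W/m², so R = √(1.4738×10¹²/(4π×0.530254)) = 4.703×10⁵ m.

R ≈ 4.703×10⁵ m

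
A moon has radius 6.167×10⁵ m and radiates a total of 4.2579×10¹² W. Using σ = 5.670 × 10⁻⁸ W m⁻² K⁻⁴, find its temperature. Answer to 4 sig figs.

Surface area A = 4πR² = 4π(6.167×10⁵ m)² = 4.77923×10¹² m².
P = σAT⁴ ⇒ T = (P/(σA))^(1/4) = (4.2579×10¹²/(5.670×10⁻⁸×4.77923×10¹²))^(1/4) = 62.96 K.

T ≈ 62.96 K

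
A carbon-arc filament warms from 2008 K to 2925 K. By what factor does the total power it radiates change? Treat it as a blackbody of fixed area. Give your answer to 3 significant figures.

P ∝ T⁴, so P₂/P₁ = (T₂/T₁)⁴ = (2925/2008)⁴ = (1.45667)⁴ = 4.50.

P₂/P₁ ≈ 4.50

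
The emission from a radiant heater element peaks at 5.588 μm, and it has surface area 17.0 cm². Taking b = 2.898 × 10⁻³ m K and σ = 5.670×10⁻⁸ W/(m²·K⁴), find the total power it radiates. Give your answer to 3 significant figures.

Wien's law: T = b/λ_max = 2.898×10⁻³/5.588×10⁻⁶ = 518.611 K.
Area A = 17.0 cm² = 1.70×10⁻³ m².
Then P = σAT⁴ = 5.670×10⁻⁸×1.70×10⁻³×(518.611)⁴ = 6.97 W.

P ≈ 6.97 W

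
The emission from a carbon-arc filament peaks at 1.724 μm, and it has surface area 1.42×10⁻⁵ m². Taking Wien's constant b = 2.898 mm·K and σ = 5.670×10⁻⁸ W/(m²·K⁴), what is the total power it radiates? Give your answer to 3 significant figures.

P ≈ 6.43 W

Wien's law: T = b/λ_max = 2.898×10⁻³/1.724×10⁻⁶ = 1680.97 K.
Area A = 1.42×10⁻⁵ m².
Then P = σAT⁴ = 5.670×10⁻⁸×1.42×10⁻⁵×(1680.97)⁴ = 6.43 W.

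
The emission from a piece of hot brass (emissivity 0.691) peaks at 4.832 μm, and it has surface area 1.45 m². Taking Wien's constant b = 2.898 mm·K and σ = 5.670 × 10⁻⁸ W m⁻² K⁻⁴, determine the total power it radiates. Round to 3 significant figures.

P ≈ 7.35×10³ W

Wien's law: T = b/λ_max = 2.898×10⁻³/4.832×10⁻⁶ = 599.752 K.
Area A = 1.45 m².
Then P = εσAT⁴ = 0.691×5.670×10⁻⁸×1.45×(599.752)⁴ = 7.35×10³ W.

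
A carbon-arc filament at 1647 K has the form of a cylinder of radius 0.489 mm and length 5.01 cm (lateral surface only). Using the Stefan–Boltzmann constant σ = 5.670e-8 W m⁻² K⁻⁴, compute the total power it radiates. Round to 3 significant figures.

P ≈ 64.2 W

Lateral area A = 2πrL = 2π×4.89×10⁻⁴×0.0501 = 1.53931×10⁻⁴ m².
P = σAT⁴ = 5.670×10⁻⁸ × 1.53931×10⁻⁴ × (1647)⁴ = 64.2 W.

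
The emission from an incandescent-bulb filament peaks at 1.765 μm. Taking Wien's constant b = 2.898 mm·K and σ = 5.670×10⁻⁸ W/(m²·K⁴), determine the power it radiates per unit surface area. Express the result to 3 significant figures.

Wien's law: T = b/λ_max = 2.898×10⁻³/1.765×10⁻⁶ = 1641.93 K.
Then I = σT⁴ = 5.670×10⁻⁸×(1641.93)⁴ = 4.12×10⁵ W/m².

I ≈ 4.12×10⁵ W/m²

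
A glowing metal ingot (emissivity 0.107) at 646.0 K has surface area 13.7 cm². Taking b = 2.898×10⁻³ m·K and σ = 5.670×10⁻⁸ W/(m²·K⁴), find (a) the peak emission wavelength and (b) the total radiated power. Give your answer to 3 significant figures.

λ_max ≈ 4.49 μm; P ≈ 1.45 W

(a) λ_max = b/T = 2.898×10⁻³/646.0 = 4.486×10⁻⁶ m = 4.49 μm.
Area A = 13.7 cm² = 1.37×10⁻³ m².
(b) P = εσAT⁴ = 0.107×5.670×10⁻⁸×1.37×10⁻³×(646.0)⁴ = 1.45 W.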